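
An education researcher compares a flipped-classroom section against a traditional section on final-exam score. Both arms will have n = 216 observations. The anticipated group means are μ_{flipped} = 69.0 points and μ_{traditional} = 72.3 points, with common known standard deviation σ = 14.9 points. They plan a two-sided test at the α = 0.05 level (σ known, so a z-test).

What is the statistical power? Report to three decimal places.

Standardized effect: d = |μ_{flipped} − μ_{traditional}| / σ = |69.0 − 72.3| / 14.9 = 0.2215
Noncentrality parameter: δ = d·√(n/2) = 0.2215 × √(216/2) = 2.3017
Critical value for a two-sided test at α = 0.05: z_{α/2} = 1.960.
Power = Φ(δ − 1.960) + Φ(−δ − 1.960) = Φ(0.342) + Φ(-4.262) = 0.6337 + 0.0000 = 0.6337.

Power ≈ 0.634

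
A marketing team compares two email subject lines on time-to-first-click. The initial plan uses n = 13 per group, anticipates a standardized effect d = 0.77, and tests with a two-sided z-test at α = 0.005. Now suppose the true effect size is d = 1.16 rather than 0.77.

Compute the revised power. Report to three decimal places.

Power ≈ 0.560

With d = 1.16: δ = d·√(n/2) = 1.16 × √(13/2) = 2.9574. Critical value z_{0.0025} = 2.807.
Revised power = Φ(δ − 2.807) + Φ(−δ − 2.807) = Φ(0.150) + Φ(-5.764) = 0.5598 + 0.0000 = 0.5598.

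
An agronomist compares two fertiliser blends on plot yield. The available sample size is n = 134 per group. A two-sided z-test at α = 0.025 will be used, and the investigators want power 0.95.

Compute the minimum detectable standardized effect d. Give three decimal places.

Required noncentrality: δ = z_{0.0125} + z_{0.05} = 2.241 + 1.645 = 3.886.
(Lower-tail contribution to power is negligible for δ > 0.)
δ = d·√(n/2) ⇒ d = δ/√(n/2) = 3.886/√(134/2) = 0.4748.

d ≈ 0.475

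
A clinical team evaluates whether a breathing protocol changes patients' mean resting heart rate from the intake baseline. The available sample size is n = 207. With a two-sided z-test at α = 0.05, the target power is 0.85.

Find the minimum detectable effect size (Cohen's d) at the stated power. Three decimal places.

d ≈ 0.208

Need Φ(δ − 1.960) = 0.85, so δ = 1.960 + 1.036 = 2.996.
(Lower-tail contribution to power is negligible for δ > 0.)
δ = d·√n ⇒ d = δ/√n = 2.996/√207 = 0.2083.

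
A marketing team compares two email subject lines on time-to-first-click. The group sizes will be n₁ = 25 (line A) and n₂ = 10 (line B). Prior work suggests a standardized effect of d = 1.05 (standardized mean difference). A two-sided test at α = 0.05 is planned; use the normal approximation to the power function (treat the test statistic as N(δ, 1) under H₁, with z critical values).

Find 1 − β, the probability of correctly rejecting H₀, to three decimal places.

Noncentrality parameter: δ = d / √(1/n₁ + 1/n₂) = 1.05 / √(1/25 + 1/10) = 2.8062
Two-sided α = 0.05 → critical value z_{0.025} = 1.960.
Power = Φ(δ − 1.960) + Φ(−δ − 1.960) = Φ(0.846) + Φ(-4.766) = 0.8013 + 0.0000 = 0.8013.

Power ≈ 0.801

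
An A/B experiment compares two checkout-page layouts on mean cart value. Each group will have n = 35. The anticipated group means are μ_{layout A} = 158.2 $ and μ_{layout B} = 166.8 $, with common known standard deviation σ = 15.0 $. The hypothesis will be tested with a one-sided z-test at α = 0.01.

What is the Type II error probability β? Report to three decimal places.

Standardized effect: d = |μ_{layout A} − μ_{layout B}| / σ = |158.2 − 166.8| / 15.0 = 0.5733
Noncentrality parameter: δ = d·√(n/2) = 0.5733 × √(35/2) = 2.3984
Critical value for a one-sided test at α = 0.01: z_α = 2.326.
Power = P(Z > 2.326 − δ) = Φ(0.072) = 0.5287.
Type II error: β = 1 − power = 1 − 0.5287 = 0.4713.

β ≈ 0.471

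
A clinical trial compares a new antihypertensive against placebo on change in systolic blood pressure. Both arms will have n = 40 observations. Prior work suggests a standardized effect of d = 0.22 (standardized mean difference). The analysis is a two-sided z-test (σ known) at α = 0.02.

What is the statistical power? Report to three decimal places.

Power ≈ 0.090

Noncentrality parameter: δ = d·√(n/2) = 0.22 × √(40/2) = 0.9839
Critical value for a two-sided test at α = 0.02: z_{α/2} = 2.326.
Power = Φ(δ − 2.326) + Φ(−δ − 2.326) = Φ(-1.342) + Φ(-3.310) = 0.0897 + 0.0005 = 0.0902.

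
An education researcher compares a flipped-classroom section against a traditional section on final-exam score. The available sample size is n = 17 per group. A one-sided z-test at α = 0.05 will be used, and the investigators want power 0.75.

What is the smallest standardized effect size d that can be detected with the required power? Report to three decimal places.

Need Φ(δ − 1.645) = 0.75, so δ = 1.645 + 0.674 = 2.319.
δ = d·√(n/2) ⇒ d = δ/√(n/2) = 2.319/√(17/2) = 0.7955.

d ≈ 0.796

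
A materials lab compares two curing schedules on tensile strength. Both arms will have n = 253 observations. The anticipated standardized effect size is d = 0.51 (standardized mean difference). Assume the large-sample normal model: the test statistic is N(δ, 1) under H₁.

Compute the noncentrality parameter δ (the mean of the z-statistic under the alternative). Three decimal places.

δ ≈ 5.736

δ = d·√(n/2) = 0.51 × √(253/2) = 5.7361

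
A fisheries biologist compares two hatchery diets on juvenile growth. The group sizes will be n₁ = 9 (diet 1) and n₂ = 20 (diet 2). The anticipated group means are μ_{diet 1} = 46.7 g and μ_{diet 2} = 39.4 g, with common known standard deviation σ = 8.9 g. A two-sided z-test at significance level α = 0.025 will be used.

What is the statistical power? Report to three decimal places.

Standardized effect: d = |μ_{diet 1} − μ_{diet 2}| / σ = |46.7 − 39.4| / 8.9 = 0.8202
Noncentrality parameter: δ = d / √(1/n₁ + 1/n₂) = 0.8202 / √(1/9 + 1/20) = 2.0435
Two-sided α = 0.025 → critical value z_{0.0125} = 2.241.
Power = Φ(δ − 2.241) + Φ(−δ − 2.241) = Φ(-0.198) + Φ(-4.285) = 0.4216 + 0.0000 = 0.4216.

Power ≈ 0.422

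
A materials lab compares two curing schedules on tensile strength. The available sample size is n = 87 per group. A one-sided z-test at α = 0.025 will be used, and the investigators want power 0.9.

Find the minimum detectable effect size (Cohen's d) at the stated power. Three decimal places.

Need Φ(δ − 1.960) = 0.9, so δ = 1.960 + 1.282 = 3.242.
δ = d·√(n/2) ⇒ d = δ/√(n/2) = 3.242/√(87/2) = 0.4915.

d ≈ 0.491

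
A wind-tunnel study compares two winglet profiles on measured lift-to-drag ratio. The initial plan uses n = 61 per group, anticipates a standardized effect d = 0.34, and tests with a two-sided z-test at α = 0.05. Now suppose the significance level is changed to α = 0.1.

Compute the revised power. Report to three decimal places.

Power ≈ 0.592

δ = d·√(n/2) = 0.34 × √(61/2) = 1.8777 (unchanged). New critical value: z_{0.05} = 1.645.
Revised power = Φ(δ − 1.645) + Φ(−δ − 1.645) = Φ(0.233) + Φ(-3.523) = 0.5921 + 0.0002 = 0.5923.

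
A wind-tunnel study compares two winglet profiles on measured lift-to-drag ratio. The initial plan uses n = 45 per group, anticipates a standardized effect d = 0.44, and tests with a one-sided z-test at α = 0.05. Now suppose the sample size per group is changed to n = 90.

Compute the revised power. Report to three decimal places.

With n = 90 per group: δ = d·√(n/2) = 0.44 × √(90/2) = 2.9516. Critical value z_{0.05} = 1.645.
Revised power = Φ(δ − 1.645) = Φ(1.307) = 0.9044.

Power ≈ 0.904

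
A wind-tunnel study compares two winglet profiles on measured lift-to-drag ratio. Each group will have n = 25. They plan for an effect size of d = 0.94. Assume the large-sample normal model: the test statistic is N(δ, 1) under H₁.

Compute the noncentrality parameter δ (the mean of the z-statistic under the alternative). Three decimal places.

δ ≈ 3.323

The noncentrality parameter scales effect size by the design's sample-size factor: δ = d·√(n/2) = 0.94 × √(25/2) = 3.3234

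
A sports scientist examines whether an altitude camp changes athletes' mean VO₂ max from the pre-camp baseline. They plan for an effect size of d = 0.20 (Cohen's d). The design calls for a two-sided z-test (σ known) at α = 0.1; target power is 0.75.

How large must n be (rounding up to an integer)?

Set Φ(δ − 1.645) = 0.75; then δ − 1.645 = Φ⁻¹(0.75) = 0.674, giving δ = 2.319.
(For δ > 0 the lower-tail rejection region contributes negligibly to power, so the one-term inversion is standard.)
δ = d·√n ⇒ n = (δ/d)² = (2.319 / 0.20)² = 134.48.
Round up to the next whole unit.

n = 135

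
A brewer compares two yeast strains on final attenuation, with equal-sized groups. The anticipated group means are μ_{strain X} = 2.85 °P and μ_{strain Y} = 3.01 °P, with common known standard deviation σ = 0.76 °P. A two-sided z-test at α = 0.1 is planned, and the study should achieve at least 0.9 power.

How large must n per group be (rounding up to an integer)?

n = 387 per group

Standardized effect: d = |μ_{strain X} − μ_{strain Y}| / σ = |2.85 − 3.01| / 0.76 = 0.2105
Set Φ(δ − 1.645) = 0.9; then δ − 1.645 = Φ⁻¹(0.9) = 1.282, giving δ = 2.926.
(For δ > 0 the lower-tail rejection region contributes negligibly to power, so the one-term inversion is standard.)
δ = d·√(n/2) ⇒ n = 2(δ/d)² = 2 × (2.926 / 0.2105)² = 386.44.
Rounding up, n = 387 per group.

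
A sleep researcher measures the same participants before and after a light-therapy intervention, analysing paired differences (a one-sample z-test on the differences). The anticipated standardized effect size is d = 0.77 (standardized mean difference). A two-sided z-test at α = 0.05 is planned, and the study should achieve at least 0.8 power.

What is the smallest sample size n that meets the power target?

n = 14

Set Φ(δ − 1.960) = 0.8; then δ − 1.960 = Φ⁻¹(0.8) = 0.842, giving δ = 2.802.
(For δ > 0 the lower-tail rejection region contributes negligibly to power, so the one-term inversion is standard.)
δ = d·√n ⇒ n = (δ/d)² = (2.802 / 0.77)² = 13.24.
Rounding up, n = 14.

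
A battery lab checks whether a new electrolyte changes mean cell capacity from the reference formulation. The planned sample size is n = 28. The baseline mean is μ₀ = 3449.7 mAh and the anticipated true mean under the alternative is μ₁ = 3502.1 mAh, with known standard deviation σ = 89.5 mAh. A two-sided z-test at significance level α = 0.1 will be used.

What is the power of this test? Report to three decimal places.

Power ≈ 0.927

Standardized effect: d = |μ₁ − μ₀| / σ = |3502.1 − 3449.7| / 89.5 = 0.5855
Noncentrality parameter: δ = d·√n = 0.5855 × √28 = 3.0980
Two-sided α = 0.1 → critical value z_{0.05} = 1.645.
Power = Φ(δ − 1.645) + Φ(−δ − 1.645) = Φ(1.453) + Φ(-4.743) = 0.9269 + 0.0000 = 0.9269.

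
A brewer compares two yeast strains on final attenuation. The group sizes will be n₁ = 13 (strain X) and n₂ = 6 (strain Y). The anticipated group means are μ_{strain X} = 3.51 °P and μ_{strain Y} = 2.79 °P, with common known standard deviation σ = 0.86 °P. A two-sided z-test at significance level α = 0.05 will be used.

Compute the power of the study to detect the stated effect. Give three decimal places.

Standardized effect: d = |μ_{strain X} − μ_{strain Y}| / σ = |3.51 − 2.79| / 0.86 = 0.8372
Noncentrality parameter: δ = d / √(1/n₁ + 1/n₂) = 0.8372 / √(1/13 + 1/6) = 1.6963
Critical value for a two-sided test at α = 0.05: z_{α/2} = 1.960.
Power = Φ(δ − 1.960) + Φ(−δ − 1.960) = Φ(-0.264) + Φ(-3.656) = 0.3960 + 0.0001 = 0.3962.

Power ≈ 0.396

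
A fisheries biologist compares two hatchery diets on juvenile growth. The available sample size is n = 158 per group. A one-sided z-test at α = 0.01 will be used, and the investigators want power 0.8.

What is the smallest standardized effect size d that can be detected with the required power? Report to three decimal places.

d ≈ 0.356

Required noncentrality: δ = z_{0.01} + z_{0.20} = 2.326 + 0.842 = 3.168.
δ = d·√(n/2) ⇒ d = δ/√(n/2) = 3.168/√(158/2) = 0.3564.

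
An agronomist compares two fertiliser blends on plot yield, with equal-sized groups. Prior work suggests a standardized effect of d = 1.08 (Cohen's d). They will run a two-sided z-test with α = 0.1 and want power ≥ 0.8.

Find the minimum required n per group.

For power 0.8 need Φ(δ − z_{0.05}) = 0.8, so δ = z_{0.05} + z_{0.20} = 1.645 + 0.842 = 2.486.
(For δ > 0 the lower-tail rejection region contributes negligibly to power, so the one-term inversion is standard.)
δ = d·√(n/2) ⇒ n = 2(δ/d)² = 2 × (2.486 / 1.08)² = 10.60.
Round up to the next whole unit.

n = 11 per group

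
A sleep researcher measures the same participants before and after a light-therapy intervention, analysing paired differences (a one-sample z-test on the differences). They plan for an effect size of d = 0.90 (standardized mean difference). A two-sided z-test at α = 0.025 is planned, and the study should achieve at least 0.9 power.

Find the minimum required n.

For power 0.9 need Φ(δ − z_{0.0125}) = 0.9, so δ = z_{0.0125} + z_{0.10} = 2.241 + 1.282 = 3.523.
(Ignoring the negligible lower-tail rejection probability gives the usual closed-form inversion.)
δ = d·√n ⇒ n = (δ/d)² = (3.523 / 0.90)² = 15.32.
Round up to the next whole unit.

n = 16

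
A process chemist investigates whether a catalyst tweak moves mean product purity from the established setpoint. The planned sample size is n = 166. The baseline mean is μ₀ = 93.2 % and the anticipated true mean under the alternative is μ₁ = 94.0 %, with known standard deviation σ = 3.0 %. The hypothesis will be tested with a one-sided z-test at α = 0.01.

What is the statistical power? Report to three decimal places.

Standardized effect: d = |μ₁ − μ₀| / σ = |94.0 − 93.2| / 3.0 = 0.2667
Noncentrality parameter: δ = d·√n = 0.2667 × √166 = 3.4358
Critical value for a one-sided test at α = 0.01: z_α = 2.326.
Power = P(Z > 2.326 − δ) = Φ(1.109) = 0.8664.

Power ≈ 0.866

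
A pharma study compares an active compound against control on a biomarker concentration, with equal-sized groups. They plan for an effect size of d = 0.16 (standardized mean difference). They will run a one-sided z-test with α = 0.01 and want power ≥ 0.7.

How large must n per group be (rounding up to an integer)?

n = 635 per group

Set Φ(δ − 2.326) = 0.7; then δ − 2.326 = Φ⁻¹(0.7) = 0.524, giving δ = 2.851.
δ = d·√(n/2) ⇒ n = 2(δ/d)² = 2 × (2.851 / 0.16)² = 634.90.
Round up to the next whole unit.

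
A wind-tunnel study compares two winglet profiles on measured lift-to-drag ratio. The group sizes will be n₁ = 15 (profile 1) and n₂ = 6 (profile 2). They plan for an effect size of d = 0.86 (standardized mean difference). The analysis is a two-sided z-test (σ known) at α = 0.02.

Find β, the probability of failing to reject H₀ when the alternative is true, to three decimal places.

β ≈ 0.707

Noncentrality parameter: δ = d / √(1/n₁ + 1/n₂) = 0.86 / √(1/15 + 1/6) = 1.7804
Two-sided α = 0.02 → critical value z_{0.01} = 2.326.
Power = Φ(δ − 2.326) + Φ(−δ − 2.326) = Φ(-0.546) + Φ(-4.107) = 0.2925 + 0.0000 = 0.2926.
Type II error: β = 1 − power = 1 − 0.2926 = 0.7074.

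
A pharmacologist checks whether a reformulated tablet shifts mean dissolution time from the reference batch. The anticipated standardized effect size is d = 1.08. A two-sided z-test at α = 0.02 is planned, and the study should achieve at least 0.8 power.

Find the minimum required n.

For power 0.8 need Φ(δ − z_{0.01}) = 0.8, so δ = z_{0.01} + z_{0.20} = 2.326 + 0.842 = 3.168.
(For δ > 0 the lower-tail rejection region contributes negligibly to power, so the one-term inversion is standard.)
δ = d·√n ⇒ n = (δ/d)² = (3.168 / 1.08)² = 8.60.
Round up to the next whole unit.

n = 9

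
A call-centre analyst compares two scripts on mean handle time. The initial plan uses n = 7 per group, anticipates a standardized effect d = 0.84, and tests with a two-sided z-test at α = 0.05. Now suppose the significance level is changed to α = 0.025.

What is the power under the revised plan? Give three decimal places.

δ = d·√(n/2) = 0.84 × √(7/2) = 1.5715 (unchanged). New critical value: z_{0.0125} = 2.241.
Revised power = Φ(δ − 2.241) + Φ(−δ − 2.241) = Φ(-0.670) + Φ(-3.813) = 0.2515 + 0.0001 = 0.2515.

Power ≈ 0.252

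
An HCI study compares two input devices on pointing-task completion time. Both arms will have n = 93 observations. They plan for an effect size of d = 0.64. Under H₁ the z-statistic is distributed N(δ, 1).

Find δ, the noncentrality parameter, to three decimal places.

δ ≈ 4.364

The noncentrality parameter scales effect size by the design's sample-size factor: δ = d·√(n/2) = 0.64 × √(93/2) = 4.3642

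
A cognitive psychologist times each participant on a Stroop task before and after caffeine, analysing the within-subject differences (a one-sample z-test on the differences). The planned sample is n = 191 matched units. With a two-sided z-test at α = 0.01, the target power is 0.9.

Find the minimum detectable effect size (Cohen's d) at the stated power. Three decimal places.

Need Φ(δ − 2.576) = 0.9, so δ = 2.576 + 1.282 = 3.857.
(The second rejection-region term Φ(−δ − z_{α/2}) is negligible and dropped.)
δ = d·√n ⇒ d = δ/√n = 3.857/√191 = 0.2791.

d ≈ 0.279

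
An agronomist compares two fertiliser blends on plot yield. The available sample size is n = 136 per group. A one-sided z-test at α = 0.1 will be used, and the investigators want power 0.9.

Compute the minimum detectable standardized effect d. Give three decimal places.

Required noncentrality: δ = z_{0.1} + z_{0.10} = 1.282 + 1.282 = 2.563.
δ = d·√(n/2) ⇒ d = δ/√(n/2) = 2.563/√(136/2) = 0.3108.

d ≈ 0.311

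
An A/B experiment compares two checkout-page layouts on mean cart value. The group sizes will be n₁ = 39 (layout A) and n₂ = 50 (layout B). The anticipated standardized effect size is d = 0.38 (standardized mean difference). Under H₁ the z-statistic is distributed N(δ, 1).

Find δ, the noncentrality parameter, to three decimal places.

The noncentrality parameter scales effect size by the design's sample-size factor: δ = d / √(1/n₁ + 1/n₂) = 0.38 / √(1/39 + 1/50) = 1.7787

δ ≈ 1.779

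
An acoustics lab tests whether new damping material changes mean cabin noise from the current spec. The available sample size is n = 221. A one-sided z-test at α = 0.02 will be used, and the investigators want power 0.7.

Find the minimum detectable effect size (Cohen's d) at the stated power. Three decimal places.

Required noncentrality: δ = z_{0.02} + z_{0.30} = 2.054 + 0.524 = 2.578.
δ = d·√n ⇒ d = δ/√n = 2.578/√221 = 0.1734.

d ≈ 0.173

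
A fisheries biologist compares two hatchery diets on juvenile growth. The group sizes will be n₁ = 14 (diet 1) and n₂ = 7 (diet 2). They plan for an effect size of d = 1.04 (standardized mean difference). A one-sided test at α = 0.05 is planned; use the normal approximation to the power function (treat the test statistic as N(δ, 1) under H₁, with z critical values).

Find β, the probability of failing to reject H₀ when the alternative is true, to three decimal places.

β ≈ 0.274

Noncentrality parameter: δ = d / √(1/n₁ + 1/n₂) = 1.04 / √(1/14 + 1/7) = 2.2467
Critical value for a one-sided test at α = 0.05: z_α = 1.645.
Power = P(Z > 1.645 − δ) = Φ(0.602) = 0.7263.
Type II error: β = 1 − power = 1 − 0.7263 = 0.2737.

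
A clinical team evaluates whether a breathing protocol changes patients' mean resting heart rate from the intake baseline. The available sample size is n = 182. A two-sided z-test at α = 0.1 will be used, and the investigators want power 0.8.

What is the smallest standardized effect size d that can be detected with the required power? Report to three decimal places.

Required noncentrality: δ = z_{0.05} + z_{0.20} = 1.645 + 0.842 = 2.486.
(The second rejection-region term Φ(−δ − z_{α/2}) is negligible and dropped.)
δ = d·√n ⇒ d = δ/√n = 2.486/√182 = 0.1843.

d ≈ 0.184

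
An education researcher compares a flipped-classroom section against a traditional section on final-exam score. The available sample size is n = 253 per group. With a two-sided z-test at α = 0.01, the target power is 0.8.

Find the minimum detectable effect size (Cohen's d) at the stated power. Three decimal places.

Required noncentrality: δ = z_{0.005} + z_{0.20} = 2.576 + 0.842 = 3.417.
(The second rejection-region term Φ(−δ − z_{α/2}) is negligible and dropped.)
δ = d·√(n/2) ⇒ d = δ/√(n/2) = 3.417/√(253/2) = 0.3038.

d ≈ 0.304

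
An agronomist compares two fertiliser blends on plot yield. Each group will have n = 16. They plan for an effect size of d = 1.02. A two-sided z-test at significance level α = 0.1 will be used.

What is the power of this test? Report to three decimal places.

Noncentrality parameter: λ = d·√(n/2) = 1.02 × √(16/2) = 2.8850
Two-sided α = 0.1 → critical value z_{0.05} = 1.645.
Power = Φ(λ − 1.645) + Φ(−λ − 1.645) = Φ(1.240) + Φ(-4.530) = 0.8925 + 0.0000 = 0.8925.

Power ≈ 0.893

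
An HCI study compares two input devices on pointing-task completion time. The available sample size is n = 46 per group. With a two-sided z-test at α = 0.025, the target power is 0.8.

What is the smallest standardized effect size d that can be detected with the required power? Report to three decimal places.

d ≈ 0.643

Need Φ(δ − 2.241) = 0.8, so δ = 2.241 + 0.842 = 3.083.
(Lower-tail contribution to power is negligible for δ > 0.)
δ = d·√(n/2) ⇒ d = δ/√(n/2) = 3.083/√(46/2) = 0.6429.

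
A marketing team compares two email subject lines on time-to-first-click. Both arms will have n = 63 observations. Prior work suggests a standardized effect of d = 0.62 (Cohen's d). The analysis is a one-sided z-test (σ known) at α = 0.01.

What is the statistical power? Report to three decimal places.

Power ≈ 0.876

Noncentrality parameter: δ = d·√(n/2) = 0.62 × √(63/2) = 3.4797
One-sided α = 0.01 → critical value z_{0.01} = 2.326.
Power = Φ(δ − 2.326) = Φ(1.153) = 0.8756.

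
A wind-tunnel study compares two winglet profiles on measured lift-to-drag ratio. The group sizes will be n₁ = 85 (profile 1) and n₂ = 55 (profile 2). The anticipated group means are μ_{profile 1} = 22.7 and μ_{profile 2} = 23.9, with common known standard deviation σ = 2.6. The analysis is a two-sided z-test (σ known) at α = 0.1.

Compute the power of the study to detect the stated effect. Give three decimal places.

Power ≈ 0.847

Standardized effect: d = |μ_{profile 1} − μ_{profile 2}| / σ = |22.7 − 23.9| / 2.6 = 0.4615
Noncentrality parameter: δ = d / √(1/n₁ + 1/n₂) = 0.4615 / √(1/85 + 1/55) = 2.6671
Two-sided α = 0.1 → critical value z_{0.05} = 1.645.
Power = Φ(δ − 1.645) + Φ(−δ − 1.645) = Φ(1.022) + Φ(-4.312) = 0.8467 + 0.0000 = 0.8467.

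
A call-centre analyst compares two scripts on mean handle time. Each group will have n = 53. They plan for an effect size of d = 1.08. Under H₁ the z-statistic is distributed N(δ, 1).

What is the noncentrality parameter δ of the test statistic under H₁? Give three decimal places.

δ = d·√(n/2) = 1.08 × √(53/2) = 5.5596

δ ≈ 5.560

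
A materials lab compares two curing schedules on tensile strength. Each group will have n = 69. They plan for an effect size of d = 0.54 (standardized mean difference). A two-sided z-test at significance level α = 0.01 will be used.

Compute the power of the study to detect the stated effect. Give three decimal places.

Noncentrality parameter: λ = d·√(n/2) = 0.54 × √(69/2) = 3.1718
Two-sided α = 0.01 → critical value z_{0.005} = 2.576.
Power = Φ(λ − 2.576) + Φ(−λ − 2.576) = Φ(0.596) + Φ(-5.748) = 0.7244 + 0.0000 = 0.7244.

Power ≈ 0.724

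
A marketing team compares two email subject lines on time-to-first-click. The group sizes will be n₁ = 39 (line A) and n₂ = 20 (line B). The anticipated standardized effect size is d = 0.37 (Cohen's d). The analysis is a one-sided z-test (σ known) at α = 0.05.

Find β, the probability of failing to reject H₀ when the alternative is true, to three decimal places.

Noncentrality parameter: δ = d / √(1/n₁ + 1/n₂) = 0.37 / √(1/39 + 1/20) = 1.3453
Critical value for a one-sided test at α = 0.05: z_α = 1.645.
Power = Φ(δ − 1.645) = Φ(-0.300) = 0.3823.
Type II error: β = 1 − power = 1 − 0.3823 = 0.6177.

β ≈ 0.618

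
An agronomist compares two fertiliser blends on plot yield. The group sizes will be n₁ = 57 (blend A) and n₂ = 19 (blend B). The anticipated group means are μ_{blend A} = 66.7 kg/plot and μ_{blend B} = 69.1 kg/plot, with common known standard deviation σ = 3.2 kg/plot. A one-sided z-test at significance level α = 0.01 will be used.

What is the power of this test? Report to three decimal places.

Power ≈ 0.693

Standardized effect: d = |μ_{blend A} − μ_{blend B}| / σ = |66.7 − 69.1| / 3.2 = 0.7500
Noncentrality parameter: λ = d / √(1/n₁ + 1/n₂) = 0.7500 / √(1/57 + 1/19) = 2.8312
One-sided α = 0.01 → critical value z_{0.01} = 2.326.
Power = Φ(λ − 2.326) = Φ(0.505) = 0.6932.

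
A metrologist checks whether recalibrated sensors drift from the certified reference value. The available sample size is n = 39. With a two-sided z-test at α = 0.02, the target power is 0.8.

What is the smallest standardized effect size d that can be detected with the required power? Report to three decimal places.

Required noncentrality: δ = z_{0.01} + z_{0.20} = 2.326 + 0.842 = 3.168.
(The second rejection-region term Φ(−δ − z_{α/2}) is negligible and dropped.)
δ = d·√n ⇒ d = δ/√n = 3.168/√39 = 0.5073.

d ≈ 0.507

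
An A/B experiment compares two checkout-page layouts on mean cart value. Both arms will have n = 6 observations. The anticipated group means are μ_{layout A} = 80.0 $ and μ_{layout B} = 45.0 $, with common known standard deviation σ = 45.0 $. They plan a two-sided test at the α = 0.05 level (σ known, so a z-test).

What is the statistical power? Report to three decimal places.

Standardized effect: d = |μ_{layout A} − μ_{layout B}| / σ = |80.0 − 45.0| / 45.0 = 0.7778
Noncentrality parameter: δ = d·√(n/2) = 0.7778 × √(6/2) = 1.3472
Two-sided α = 0.05 → critical value z_{0.025} = 1.960.
Power = Φ(δ − 1.960) + Φ(−δ − 1.960) = Φ(-0.613) + Φ(-3.307) = 0.2700 + 0.0005 = 0.2705.

Power ≈ 0.270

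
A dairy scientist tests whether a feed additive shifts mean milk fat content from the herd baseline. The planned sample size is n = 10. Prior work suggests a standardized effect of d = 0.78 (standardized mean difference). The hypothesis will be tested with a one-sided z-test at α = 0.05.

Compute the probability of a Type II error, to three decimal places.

Noncentrality parameter: δ = d·√n = 0.78 × √10 = 2.4666
Critical value for a one-sided test at α = 0.05: z_α = 1.645.
Power = Φ(δ − 1.645) = Φ(0.822) = 0.7944.
Type II error: β = 1 − power = 1 − 0.7944 = 0.2056.

β ≈ 0.206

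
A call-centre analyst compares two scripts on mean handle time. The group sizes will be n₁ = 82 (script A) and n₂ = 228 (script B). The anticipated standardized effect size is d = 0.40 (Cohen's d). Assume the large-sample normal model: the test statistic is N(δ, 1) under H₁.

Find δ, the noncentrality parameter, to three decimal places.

δ = d / √(1/n₁ + 1/n₂) = 0.40 / √(1/82 + 1/228) = 3.1064

δ ≈ 3.106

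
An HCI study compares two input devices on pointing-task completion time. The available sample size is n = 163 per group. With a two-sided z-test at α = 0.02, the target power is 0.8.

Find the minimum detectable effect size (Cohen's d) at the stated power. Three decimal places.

d ≈ 0.351

Required noncentrality: δ = z_{0.01} + z_{0.20} = 2.326 + 0.842 = 3.168.
(Lower-tail contribution to power is negligible for δ > 0.)
δ = d·√(n/2) ⇒ d = δ/√(n/2) = 3.168/√(163/2) = 0.3509.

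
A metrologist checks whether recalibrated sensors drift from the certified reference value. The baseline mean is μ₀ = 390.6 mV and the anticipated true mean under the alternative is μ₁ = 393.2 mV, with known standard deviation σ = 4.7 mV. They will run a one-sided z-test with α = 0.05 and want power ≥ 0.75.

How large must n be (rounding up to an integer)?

Standardized effect: d = |μ₁ − μ₀| / σ = |393.2 − 390.6| / 4.7 = 0.5532
For power 0.75 need Φ(δ − z_{0.05}) = 0.75, so δ = z_{0.05} + z_{0.25} = 1.645 + 0.674 = 2.319.
δ = d·√n ⇒ n = (δ/d)² = (2.319 / 0.5532)² = 17.58.
Round up to the next whole unit.

n = 18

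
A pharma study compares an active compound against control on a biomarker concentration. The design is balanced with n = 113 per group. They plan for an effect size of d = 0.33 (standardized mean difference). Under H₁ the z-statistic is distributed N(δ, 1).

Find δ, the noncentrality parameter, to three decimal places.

δ ≈ 2.480

δ = d·√(n/2) = 0.33 × √(113/2) = 2.4805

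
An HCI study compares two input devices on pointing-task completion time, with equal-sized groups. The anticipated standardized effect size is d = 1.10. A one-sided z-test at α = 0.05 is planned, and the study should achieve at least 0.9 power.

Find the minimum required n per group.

For power 0.9 need Φ(δ − z_{0.05}) = 0.9, so δ = z_{0.05} + z_{0.10} = 1.645 + 1.282 = 2.926.
δ = d·√(n/2) ⇒ n = 2(δ/d)² = 2 × (2.926 / 1.10)² = 14.16.
Round up to the next whole unit.

n = 15 per group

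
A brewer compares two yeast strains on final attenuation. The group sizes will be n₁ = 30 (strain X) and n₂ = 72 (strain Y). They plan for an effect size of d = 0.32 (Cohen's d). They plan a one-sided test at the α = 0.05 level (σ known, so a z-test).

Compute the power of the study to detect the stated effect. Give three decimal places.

Noncentrality parameter: δ = d / √(1/n₁ + 1/n₂) = 0.32 / √(1/30 + 1/72) = 1.4726
Critical value for a one-sided test at α = 0.05: z_α = 1.645.
Power = P(Z > 1.645 − δ) = Φ(-0.172) = 0.4316.

Power ≈ 0.432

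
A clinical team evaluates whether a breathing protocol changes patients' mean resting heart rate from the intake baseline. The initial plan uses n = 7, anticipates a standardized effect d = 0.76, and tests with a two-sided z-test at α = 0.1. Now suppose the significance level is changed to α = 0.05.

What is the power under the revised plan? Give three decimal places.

δ = d·√n = 0.76 × √7 = 2.0108 (unchanged). New critical value: z_{0.025} = 1.960.
Revised power = Φ(δ − 1.960) + Φ(−δ − 1.960) = Φ(0.051) + Φ(-3.971) = 0.5203 + 0.0000 = 0.5203.

Power ≈ 0.520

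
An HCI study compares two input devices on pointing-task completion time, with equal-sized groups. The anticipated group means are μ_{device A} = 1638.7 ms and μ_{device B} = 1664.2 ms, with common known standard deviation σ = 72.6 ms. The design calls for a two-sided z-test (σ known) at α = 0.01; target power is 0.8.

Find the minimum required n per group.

n = 190 per group

Standardized effect: d = |μ_{device A} − μ_{device B}| / σ = |1638.7 − 1664.2| / 72.6 = 0.3512
Set Φ(δ − 2.576) = 0.8; then δ − 2.576 = Φ⁻¹(0.8) = 0.842, giving δ = 3.417.
(For δ > 0 the lower-tail rejection region contributes negligibly to power, so the one-term inversion is standard.)
δ = d·√(n/2) ⇒ n = 2(δ/d)² = 2 × (3.417 / 0.3512)² = 189.33.
Rounding up, n = 190 per group.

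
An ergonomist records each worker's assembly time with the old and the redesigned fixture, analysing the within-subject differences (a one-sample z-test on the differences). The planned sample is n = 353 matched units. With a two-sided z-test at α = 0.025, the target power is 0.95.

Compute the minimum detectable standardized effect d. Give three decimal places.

d ≈ 0.207

Need Φ(δ − 2.241) = 0.95, so δ = 2.241 + 1.645 = 3.886.
(Lower-tail contribution to power is negligible for δ > 0.)
δ = d·√n ⇒ d = δ/√n = 3.886/√353 = 0.2068.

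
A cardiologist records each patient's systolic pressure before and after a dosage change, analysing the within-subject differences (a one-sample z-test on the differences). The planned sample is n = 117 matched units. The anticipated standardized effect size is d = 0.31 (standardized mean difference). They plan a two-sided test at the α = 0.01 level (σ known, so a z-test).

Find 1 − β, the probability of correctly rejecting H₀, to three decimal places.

Noncentrality parameter: δ = d·√n = 0.31 × √117 = 3.3532
Two-sided α = 0.01 → critical value z_{0.005} = 2.576.
Power = Φ(δ − 2.576) + Φ(−δ − 2.576) = Φ(0.777) + Φ(-5.929) = 0.7815 + 0.0000 = 0.7815.

Power ≈ 0.782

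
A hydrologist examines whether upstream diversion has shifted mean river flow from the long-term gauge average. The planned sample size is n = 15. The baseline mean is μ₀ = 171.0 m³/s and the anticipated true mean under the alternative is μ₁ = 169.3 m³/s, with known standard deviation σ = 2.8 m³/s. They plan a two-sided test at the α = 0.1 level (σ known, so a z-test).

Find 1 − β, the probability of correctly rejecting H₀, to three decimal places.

Standardized effect: d = |μ₁ − μ₀| / σ = |169.3 − 171.0| / 2.8 = 0.6071
Noncentrality parameter: δ = d·√n = 0.6071 × √15 = 2.3515
Critical value for a two-sided test at α = 0.1: z_{α/2} = 1.645.
Power = Φ(δ − 1.645) + Φ(−δ − 1.645) = Φ(0.707) + Φ(-3.996) = 0.7601 + 0.0000 = 0.7601.

Power ≈ 0.760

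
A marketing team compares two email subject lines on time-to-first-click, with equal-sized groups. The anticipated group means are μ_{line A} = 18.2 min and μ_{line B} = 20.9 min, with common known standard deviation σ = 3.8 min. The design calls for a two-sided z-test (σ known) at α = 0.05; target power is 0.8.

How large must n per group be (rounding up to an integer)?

n = 32 per group

Standardized effect: d = |μ_{line A} − μ_{line B}| / σ = |18.2 − 20.9| / 3.8 = 0.7105
For power 0.8 need Φ(δ − z_{0.025}) = 0.8, so δ = z_{0.025} + z_{0.20} = 1.960 + 0.842 = 2.802.
(The Φ(−δ − z_{α/2}) term is vanishingly small for δ > 0 and is dropped in the standard sample-size formula.)
δ = d·√(n/2) ⇒ n = 2(δ/d)² = 2 × (2.802 / 0.7105)² = 31.09.
Round up to the next whole unit.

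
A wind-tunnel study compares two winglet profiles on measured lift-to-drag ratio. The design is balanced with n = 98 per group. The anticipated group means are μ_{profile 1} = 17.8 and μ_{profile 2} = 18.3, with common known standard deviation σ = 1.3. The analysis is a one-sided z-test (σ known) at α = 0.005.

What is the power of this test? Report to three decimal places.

Power ≈ 0.546

Standardized effect: d = |μ_{profile 1} − μ_{profile 2}| / σ = |17.8 − 18.3| / 1.3 = 0.3846
Noncentrality parameter: δ = d·√(n/2) = 0.3846 × √(98/2) = 2.6923
Critical value for a one-sided test at α = 0.005: z_α = 2.576.
Power = Φ(δ − 2.576) = Φ(0.116) = 0.5464.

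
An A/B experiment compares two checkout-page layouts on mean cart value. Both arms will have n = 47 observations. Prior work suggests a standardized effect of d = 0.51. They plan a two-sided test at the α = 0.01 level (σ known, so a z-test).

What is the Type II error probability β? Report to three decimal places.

Noncentrality parameter: λ = d·√(n/2) = 0.51 × √(47/2) = 2.4723
Critical value for a two-sided test at α = 0.01: z_{α/2} = 2.576.
Power = Φ(λ − 2.576) + Φ(−λ − 2.576) = Φ(-0.104) + Φ(-5.048) = 0.4588 + 0.0000 = 0.4588.
Type II error: β = 1 − power = 1 − 0.4588 = 0.5412.

β ≈ 0.541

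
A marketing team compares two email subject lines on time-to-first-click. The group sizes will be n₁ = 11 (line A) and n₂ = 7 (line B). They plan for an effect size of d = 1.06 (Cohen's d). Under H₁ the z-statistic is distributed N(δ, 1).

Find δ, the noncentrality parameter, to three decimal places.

δ = d / √(1/n₁ + 1/n₂) = 1.06 / √(1/11 + 1/7) = 2.1924

δ ≈ 2.192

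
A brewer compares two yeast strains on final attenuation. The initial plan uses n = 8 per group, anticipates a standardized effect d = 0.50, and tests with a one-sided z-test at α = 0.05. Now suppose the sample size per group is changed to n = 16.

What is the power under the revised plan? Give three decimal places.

With n = 16 per group: δ = d·√(n/2) = 0.50 × √(16/2) = 1.4142. Critical value z_{0.05} = 1.645.
Revised power = Φ(δ − 1.645) = Φ(-0.231) = 0.4088.

Power ≈ 0.409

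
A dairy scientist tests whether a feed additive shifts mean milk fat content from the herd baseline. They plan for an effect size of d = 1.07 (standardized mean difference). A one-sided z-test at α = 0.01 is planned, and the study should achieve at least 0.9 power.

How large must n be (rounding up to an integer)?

n = 12

Set Φ(δ − 2.326) = 0.9; then δ − 2.326 = Φ⁻¹(0.9) = 1.282, giving δ = 3.608.
δ = d·√n ⇒ n = (δ/d)² = (3.608 / 1.07)² = 11.37.
Round up to the next whole unit.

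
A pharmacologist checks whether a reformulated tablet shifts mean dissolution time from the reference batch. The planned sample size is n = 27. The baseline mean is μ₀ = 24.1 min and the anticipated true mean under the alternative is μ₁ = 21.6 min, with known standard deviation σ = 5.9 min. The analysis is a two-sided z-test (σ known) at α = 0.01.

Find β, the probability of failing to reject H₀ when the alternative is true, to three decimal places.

Standardized effect: d = |μ₁ − μ₀| / σ = |21.6 − 24.1| / 5.9 = 0.4237
Noncentrality parameter: δ = d·√n = 0.4237 × √27 = 2.2018
Critical value for a two-sided test at α = 0.01: z_{α/2} = 2.576.
Power = Φ(δ − 2.576) + Φ(−δ − 2.576) = Φ(-0.374) + Φ(-4.778) = 0.3542 + 0.0000 = 0.3542.
Type II error: β = 1 − power = 1 − 0.3542 = 0.6458.

β ≈ 0.646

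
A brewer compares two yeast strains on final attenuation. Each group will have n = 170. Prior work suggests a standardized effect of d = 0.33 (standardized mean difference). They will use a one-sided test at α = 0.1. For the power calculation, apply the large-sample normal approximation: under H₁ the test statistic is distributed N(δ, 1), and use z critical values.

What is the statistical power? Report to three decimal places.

Noncentrality parameter: δ = d·√(n/2) = 0.33 × √(170/2) = 3.0424
One-sided α = 0.1 → critical value z_{0.1} = 1.282.
Power = P(Z > 1.282 − δ) = Φ(1.761) = 0.9609.

Power ≈ 0.961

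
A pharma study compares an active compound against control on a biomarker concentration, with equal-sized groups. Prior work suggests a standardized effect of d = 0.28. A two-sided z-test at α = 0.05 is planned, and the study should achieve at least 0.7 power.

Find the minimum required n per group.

For power 0.7 need Φ(δ − z_{0.025}) = 0.7, so δ = z_{0.025} + z_{0.30} = 1.960 + 0.524 = 2.484.
(For δ > 0 the lower-tail rejection region contributes negligibly to power, so the one-term inversion is standard.)
δ = d·√(n/2) ⇒ n = 2(δ/d)² = 2 × (2.484 / 0.28)² = 157.45.
Rounding up, n = 158 per group.

n = 158 per group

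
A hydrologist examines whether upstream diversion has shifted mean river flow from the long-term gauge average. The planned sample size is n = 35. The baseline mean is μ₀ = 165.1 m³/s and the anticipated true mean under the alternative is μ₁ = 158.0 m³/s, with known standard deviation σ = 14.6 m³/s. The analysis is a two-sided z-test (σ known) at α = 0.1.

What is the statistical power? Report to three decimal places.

Power ≈ 0.891

Standardized effect: d = |μ₁ − μ₀| / σ = |158.0 − 165.1| / 14.6 = 0.4863
Noncentrality parameter: δ = d·√n = 0.4863 × √35 = 2.8770
Two-sided α = 0.1 → critical value z_{0.05} = 1.645.
Power = Φ(δ − 1.645) + Φ(−δ − 1.645) = Φ(1.232) + Φ(-4.522) = 0.8911 + 0.0000 = 0.8911.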